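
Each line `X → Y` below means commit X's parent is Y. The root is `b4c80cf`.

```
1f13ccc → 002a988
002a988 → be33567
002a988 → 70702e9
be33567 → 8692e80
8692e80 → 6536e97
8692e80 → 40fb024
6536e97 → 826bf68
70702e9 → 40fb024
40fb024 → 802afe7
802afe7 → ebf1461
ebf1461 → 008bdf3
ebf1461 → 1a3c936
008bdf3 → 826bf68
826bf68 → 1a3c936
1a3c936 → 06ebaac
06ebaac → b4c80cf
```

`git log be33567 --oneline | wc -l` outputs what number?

Walking parent pointers from be33567: reachable set = {008bdf3, 06ebaac, 1a3c936, 40fb024, 6536e97, 802afe7, 826bf68, 8692e80, b4c80cf, be33567, ebf1461}.
That is 11 commits.

11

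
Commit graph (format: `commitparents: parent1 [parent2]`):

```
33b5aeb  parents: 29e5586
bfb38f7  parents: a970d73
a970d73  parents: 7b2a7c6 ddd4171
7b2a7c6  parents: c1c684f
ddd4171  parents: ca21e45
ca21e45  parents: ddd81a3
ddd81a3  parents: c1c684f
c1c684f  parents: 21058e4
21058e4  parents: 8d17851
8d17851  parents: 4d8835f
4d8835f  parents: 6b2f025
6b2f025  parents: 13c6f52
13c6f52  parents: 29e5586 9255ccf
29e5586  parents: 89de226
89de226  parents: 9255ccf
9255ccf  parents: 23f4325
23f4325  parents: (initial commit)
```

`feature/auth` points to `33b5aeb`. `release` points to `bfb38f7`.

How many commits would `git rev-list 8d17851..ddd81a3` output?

3

Reachable from ddd81a3: {13c6f52, 21058e4, 23f4325, 29e5586, 4d8835f, 6b2f025, 89de226, 8d17851, 9255ccf, c1c684f, ddd81a3}.
Reachable from 8d17851: {13c6f52, 23f4325, 29e5586, 4d8835f, 6b2f025, 89de226, 8d17851, 9255ccf}.
In ddd81a3's history but not 8d17851's: {21058e4, c1c684f, ddd81a3} — 3 commits.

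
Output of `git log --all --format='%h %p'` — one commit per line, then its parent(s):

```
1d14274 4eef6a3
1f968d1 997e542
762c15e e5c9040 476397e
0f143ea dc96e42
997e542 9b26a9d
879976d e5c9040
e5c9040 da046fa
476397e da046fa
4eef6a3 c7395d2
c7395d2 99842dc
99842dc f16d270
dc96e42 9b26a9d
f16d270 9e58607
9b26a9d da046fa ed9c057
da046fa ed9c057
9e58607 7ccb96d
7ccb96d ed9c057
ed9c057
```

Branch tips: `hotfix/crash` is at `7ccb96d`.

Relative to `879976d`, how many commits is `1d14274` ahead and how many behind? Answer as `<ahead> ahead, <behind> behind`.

Reachable from 1d14274: {1d14274, 4eef6a3, 7ccb96d, 99842dc, 9e58607, c7395d2, ed9c057, f16d270}.
Reachable from 879976d: {879976d, da046fa, e5c9040, ed9c057}.
Only in 1d14274's history (ahead): {1d14274, 4eef6a3, 7ccb96d, 99842dc, 9e58607, c7395d2, f16d270} — 7.
Only in 879976d's history (behind): {879976d, da046fa, e5c9040} — 3.

7 ahead, 3 behind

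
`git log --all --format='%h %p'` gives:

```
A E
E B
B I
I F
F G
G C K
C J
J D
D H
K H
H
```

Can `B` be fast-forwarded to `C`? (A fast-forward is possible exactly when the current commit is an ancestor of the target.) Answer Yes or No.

No

A fast-forward from B to C is possible iff B is an ancestor of C.
Ancestors of C: {C, D, H, J}.
B is not among them, so fast-forward is not possible.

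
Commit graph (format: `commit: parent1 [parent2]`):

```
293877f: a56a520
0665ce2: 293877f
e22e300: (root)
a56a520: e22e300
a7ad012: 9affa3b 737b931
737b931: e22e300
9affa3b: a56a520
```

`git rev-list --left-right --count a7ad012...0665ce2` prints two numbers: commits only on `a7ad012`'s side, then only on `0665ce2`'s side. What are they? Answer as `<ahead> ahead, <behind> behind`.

3 ahead, 2 behind

Reachable from a7ad012: {737b931, 9affa3b, a56a520, a7ad012, e22e300}.
Reachable from 0665ce2: {0665ce2, 293877f, a56a520, e22e300}.
Only in a7ad012's history (ahead): {737b931, 9affa3b, a7ad012} — 3.
Only in 0665ce2's history (behind): {0665ce2, 293877f} — 2.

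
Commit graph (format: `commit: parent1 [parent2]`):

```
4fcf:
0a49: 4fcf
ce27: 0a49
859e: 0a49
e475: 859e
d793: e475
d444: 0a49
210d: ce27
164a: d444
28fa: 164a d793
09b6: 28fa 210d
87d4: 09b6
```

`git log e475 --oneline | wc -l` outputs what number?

4

Walking parent pointers from e475: reachable set = {0a49, 4fcf, 859e, e475}.
That is 4 commits.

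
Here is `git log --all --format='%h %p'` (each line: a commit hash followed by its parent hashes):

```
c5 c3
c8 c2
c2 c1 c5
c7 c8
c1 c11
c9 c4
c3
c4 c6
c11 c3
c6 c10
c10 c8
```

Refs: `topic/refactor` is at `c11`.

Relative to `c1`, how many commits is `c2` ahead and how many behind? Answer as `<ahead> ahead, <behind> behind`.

2 ahead, 0 behind

Reachable from c2: {c1, c11, c2, c3, c5}.
Reachable from c1: {c1, c11, c3}.
Only in c2's history (ahead): {c2, c5} — 2.
Only in c1's history (behind): {} — 0.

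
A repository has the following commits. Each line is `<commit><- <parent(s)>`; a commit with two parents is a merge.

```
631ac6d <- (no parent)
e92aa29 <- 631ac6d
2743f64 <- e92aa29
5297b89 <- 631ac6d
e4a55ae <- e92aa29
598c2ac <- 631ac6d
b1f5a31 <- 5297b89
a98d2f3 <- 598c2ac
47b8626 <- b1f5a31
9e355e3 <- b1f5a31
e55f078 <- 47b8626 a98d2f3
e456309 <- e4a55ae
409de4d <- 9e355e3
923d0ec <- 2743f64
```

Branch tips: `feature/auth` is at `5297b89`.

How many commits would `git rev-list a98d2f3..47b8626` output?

Reachable from 47b8626: {47b8626, 5297b89, 631ac6d, b1f5a31}.
Reachable from a98d2f3: {598c2ac, 631ac6d, a98d2f3}.
In 47b8626's history but not a98d2f3's: {47b8626, 5297b89, b1f5a31} — 3 commits.

3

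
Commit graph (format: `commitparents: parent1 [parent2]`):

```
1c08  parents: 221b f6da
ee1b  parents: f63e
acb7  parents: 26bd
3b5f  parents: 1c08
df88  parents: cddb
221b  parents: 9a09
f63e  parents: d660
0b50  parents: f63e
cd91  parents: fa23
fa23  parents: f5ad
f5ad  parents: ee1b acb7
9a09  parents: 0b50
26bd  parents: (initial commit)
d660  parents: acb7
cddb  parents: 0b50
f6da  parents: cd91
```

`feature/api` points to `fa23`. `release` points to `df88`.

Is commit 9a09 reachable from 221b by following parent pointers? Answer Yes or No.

Ancestors of 221b (commits reachable by following parents): {0b50, 221b, 26bd, 9a09, acb7, d660, f63e}.
9a09 is in that set, so it is an ancestor of 221b.

Yes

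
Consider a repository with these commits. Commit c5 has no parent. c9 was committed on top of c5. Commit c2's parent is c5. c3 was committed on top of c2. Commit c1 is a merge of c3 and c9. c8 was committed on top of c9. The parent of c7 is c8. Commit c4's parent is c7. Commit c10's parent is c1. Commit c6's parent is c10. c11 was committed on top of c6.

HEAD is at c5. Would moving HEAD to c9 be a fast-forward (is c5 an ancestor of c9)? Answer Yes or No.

A fast-forward from c5 to c9 is possible iff c5 is an ancestor of c9.
Ancestors of c9: {c5, c9}.
c5 is among them, so fast-forward is possible.

Yes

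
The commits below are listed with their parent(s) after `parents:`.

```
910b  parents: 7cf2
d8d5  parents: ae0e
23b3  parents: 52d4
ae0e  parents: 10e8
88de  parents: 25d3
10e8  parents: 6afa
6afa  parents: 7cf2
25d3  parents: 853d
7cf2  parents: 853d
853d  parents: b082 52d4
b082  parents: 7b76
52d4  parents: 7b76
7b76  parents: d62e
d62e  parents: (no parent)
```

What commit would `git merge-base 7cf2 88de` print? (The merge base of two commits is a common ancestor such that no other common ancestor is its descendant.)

853d

Ancestors of 7cf2: {52d4, 7b76, 7cf2, 853d, b082, d62e}.
Ancestors of 88de: {25d3, 52d4, 7b76, 853d, 88de, b082, d62e}.
Common ancestors: {52d4, 7b76, 853d, b082, d62e}.
Among these, 853d is not an ancestor of any other common ancestor — it is the merge base.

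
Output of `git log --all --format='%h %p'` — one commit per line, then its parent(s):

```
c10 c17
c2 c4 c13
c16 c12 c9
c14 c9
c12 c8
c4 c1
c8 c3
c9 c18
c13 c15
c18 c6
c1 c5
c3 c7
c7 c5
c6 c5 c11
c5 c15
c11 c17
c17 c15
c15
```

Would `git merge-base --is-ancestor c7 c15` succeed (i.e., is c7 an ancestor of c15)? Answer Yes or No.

No

Ancestors of c15: {c15}.
c7 is not in that set, so it is not an ancestor of c15.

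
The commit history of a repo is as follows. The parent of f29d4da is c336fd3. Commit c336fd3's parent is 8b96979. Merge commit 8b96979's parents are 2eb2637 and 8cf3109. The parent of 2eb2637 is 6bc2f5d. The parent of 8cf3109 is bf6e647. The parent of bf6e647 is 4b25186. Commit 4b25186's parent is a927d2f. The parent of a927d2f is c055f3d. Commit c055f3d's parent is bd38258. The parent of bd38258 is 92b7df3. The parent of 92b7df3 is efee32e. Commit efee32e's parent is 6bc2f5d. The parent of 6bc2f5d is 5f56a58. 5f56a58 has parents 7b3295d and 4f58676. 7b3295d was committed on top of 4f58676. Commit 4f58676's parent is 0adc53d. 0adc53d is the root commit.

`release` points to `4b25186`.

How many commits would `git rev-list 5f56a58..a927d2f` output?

Reachable from a927d2f: {0adc53d, 4f58676, 5f56a58, 6bc2f5d, 7b3295d, 92b7df3, a927d2f, bd38258, c055f3d, efee32e}.
Reachable from 5f56a58: {0adc53d, 4f58676, 5f56a58, 7b3295d}.
In a927d2f's history but not 5f56a58's: {6bc2f5d, 92b7df3, a927d2f, bd38258, c055f3d, efee32e} — 6 commits.

6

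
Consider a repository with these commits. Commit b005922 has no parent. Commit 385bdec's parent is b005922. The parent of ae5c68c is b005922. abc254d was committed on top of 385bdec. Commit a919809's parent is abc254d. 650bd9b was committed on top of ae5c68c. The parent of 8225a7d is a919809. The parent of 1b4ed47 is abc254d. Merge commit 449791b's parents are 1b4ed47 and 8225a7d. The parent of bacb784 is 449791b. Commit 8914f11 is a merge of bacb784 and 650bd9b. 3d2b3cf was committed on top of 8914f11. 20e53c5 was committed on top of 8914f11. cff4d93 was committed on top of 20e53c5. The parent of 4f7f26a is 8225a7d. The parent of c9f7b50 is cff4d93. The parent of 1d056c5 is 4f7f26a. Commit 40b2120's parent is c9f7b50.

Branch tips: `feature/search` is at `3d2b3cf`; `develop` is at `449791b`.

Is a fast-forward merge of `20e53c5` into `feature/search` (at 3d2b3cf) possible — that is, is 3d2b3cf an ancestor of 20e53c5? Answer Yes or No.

A fast-forward from 3d2b3cf to 20e53c5 is possible iff 3d2b3cf is an ancestor of 20e53c5.
Ancestors of 20e53c5: {1b4ed47, 20e53c5, 385bdec, 449791b, 650bd9b, 8225a7d, 8914f11, a919809, abc254d, ae5c68c, b005922, bacb784}.
3d2b3cf is not among them, so fast-forward is not possible.

No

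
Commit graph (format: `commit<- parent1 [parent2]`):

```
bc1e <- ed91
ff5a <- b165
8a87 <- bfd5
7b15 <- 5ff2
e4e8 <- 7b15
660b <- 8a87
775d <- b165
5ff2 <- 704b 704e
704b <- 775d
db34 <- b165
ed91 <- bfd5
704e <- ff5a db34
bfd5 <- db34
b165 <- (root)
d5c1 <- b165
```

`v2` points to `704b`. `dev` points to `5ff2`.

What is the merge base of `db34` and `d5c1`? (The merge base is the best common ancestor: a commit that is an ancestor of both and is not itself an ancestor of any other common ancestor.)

Ancestors of db34: {b165, db34}.
Ancestors of d5c1: {b165, d5c1}.
Common ancestors: {b165}.
The only common ancestor is b165, so it is the merge base.

b165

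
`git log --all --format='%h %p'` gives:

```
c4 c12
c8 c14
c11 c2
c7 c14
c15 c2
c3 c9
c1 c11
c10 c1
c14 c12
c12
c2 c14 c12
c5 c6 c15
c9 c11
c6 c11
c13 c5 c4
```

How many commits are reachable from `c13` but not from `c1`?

5

Reachable from c13: {c11, c12, c13, c14, c15, c2, c4, c5, c6}.
Reachable from c1: {c1, c11, c12, c14, c2}.
In c13's history but not c1's: {c13, c15, c4, c5, c6} — 5 commits.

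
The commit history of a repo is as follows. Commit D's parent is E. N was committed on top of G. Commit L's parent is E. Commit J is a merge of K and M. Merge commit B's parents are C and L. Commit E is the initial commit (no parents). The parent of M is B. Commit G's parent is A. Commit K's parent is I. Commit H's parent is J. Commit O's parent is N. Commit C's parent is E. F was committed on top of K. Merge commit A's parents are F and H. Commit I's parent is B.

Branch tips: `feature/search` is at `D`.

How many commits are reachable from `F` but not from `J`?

Reachable from F: {B, C, E, F, I, K, L}.
Reachable from J: {B, C, E, I, J, K, L, M}.
In F's history but not J's: {F} — 1 commit.

1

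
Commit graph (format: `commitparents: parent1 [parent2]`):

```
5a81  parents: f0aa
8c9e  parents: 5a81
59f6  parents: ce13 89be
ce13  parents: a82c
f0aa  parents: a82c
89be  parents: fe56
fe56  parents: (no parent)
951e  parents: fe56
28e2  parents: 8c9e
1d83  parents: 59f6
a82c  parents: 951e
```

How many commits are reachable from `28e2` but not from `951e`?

5

Reachable from 28e2: {28e2, 5a81, 8c9e, 951e, a82c, f0aa, fe56}.
Reachable from 951e: {951e, fe56}.
In 28e2's history but not 951e's: {28e2, 5a81, 8c9e, a82c, f0aa} — 5 commits.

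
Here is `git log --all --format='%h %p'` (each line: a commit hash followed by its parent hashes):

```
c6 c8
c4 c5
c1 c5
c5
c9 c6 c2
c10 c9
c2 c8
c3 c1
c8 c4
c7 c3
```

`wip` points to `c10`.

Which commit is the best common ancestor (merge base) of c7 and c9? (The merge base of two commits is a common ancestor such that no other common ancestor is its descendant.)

c5

Ancestors of c7: {c1, c3, c5, c7}.
Ancestors of c9: {c2, c4, c5, c6, c8, c9}.
Common ancestors: {c5}.
The only common ancestor is c5, so it is the merge base.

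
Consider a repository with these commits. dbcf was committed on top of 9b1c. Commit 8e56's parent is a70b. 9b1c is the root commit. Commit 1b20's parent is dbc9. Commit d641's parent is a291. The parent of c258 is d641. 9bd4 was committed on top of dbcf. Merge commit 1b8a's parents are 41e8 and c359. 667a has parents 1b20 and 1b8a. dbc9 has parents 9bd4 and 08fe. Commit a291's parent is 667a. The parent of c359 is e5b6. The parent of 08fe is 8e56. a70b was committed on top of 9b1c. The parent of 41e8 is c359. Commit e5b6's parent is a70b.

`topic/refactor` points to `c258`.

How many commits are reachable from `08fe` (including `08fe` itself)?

4

Walking parent pointers from 08fe: reachable set = {08fe, 8e56, 9b1c, a70b}.
That is 4 commits.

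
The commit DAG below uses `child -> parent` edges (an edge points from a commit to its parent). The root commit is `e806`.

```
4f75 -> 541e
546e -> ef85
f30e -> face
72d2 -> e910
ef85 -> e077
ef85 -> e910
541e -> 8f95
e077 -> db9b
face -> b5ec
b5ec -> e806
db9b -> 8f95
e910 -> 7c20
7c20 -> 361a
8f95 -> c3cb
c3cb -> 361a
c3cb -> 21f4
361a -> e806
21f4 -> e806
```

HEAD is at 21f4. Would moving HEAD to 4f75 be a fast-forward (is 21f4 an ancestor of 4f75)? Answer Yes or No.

A fast-forward from 21f4 to 4f75 is possible iff 21f4 is an ancestor of 4f75.
Ancestors of 4f75: {21f4, 361a, 4f75, 541e, 8f95, c3cb, e806}.
21f4 is among them, so fast-forward is possible.

Yes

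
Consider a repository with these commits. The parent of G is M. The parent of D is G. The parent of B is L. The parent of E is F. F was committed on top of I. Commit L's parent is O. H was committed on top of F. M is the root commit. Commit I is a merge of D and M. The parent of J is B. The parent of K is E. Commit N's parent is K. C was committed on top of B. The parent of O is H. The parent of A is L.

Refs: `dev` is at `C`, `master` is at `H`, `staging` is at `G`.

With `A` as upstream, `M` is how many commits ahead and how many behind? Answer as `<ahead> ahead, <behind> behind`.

Reachable from M: {M}.
Reachable from A: {A, D, F, G, H, I, L, M, O}.
Only in M's history (ahead): {} — 0.
Only in A's history (behind): {A, D, F, G, H, I, L, O} — 8.

0 ahead, 8 behind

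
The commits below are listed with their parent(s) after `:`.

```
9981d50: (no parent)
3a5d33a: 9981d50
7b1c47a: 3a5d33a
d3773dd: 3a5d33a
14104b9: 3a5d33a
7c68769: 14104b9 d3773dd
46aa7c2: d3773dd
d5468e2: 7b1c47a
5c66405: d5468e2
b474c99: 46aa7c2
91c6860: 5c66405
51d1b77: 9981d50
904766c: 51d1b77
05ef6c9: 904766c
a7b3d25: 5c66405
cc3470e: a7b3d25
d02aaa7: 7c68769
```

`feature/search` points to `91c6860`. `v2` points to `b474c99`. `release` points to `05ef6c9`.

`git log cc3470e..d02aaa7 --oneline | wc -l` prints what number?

Reachable from d02aaa7: {14104b9, 3a5d33a, 7c68769, 9981d50, d02aaa7, d3773dd}.
Reachable from cc3470e: {3a5d33a, 5c66405, 7b1c47a, 9981d50, a7b3d25, cc3470e, d5468e2}.
In d02aaa7's history but not cc3470e's: {14104b9, 7c68769, d02aaa7, d3773dd} — 4 commits.

4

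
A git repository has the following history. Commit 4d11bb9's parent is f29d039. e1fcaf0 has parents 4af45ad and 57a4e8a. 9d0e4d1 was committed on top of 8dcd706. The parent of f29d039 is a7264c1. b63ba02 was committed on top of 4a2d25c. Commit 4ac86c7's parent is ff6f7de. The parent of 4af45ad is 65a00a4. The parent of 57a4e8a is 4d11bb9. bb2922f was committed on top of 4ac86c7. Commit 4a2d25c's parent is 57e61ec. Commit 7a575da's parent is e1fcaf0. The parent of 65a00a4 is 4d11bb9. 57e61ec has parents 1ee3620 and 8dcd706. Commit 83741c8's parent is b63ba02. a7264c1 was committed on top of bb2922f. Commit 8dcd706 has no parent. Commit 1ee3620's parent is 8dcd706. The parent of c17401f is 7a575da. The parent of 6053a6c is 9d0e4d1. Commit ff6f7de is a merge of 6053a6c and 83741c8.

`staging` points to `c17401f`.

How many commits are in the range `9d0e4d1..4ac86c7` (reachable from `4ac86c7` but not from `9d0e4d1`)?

8

Reachable from 4ac86c7: {1ee3620, 4a2d25c, 4ac86c7, 57e61ec, 6053a6c, 83741c8, 8dcd706, 9d0e4d1, b63ba02, ff6f7de}.
Reachable from 9d0e4d1: {8dcd706, 9d0e4d1}.
In 4ac86c7's history but not 9d0e4d1's: {1ee3620, 4a2d25c, 4ac86c7, 57e61ec, 6053a6c, 83741c8, b63ba02, ff6f7de} — 8 commits.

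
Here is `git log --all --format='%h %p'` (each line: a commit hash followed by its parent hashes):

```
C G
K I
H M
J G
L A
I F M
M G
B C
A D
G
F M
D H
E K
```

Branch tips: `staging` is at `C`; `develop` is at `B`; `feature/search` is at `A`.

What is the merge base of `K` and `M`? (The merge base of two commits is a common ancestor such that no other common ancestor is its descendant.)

Ancestors of K: {F, G, I, K, M}.
Ancestors of M: {G, M}.
Common ancestors: {G, M}.
Among these, M is not an ancestor of any other common ancestor — it is the merge base.

M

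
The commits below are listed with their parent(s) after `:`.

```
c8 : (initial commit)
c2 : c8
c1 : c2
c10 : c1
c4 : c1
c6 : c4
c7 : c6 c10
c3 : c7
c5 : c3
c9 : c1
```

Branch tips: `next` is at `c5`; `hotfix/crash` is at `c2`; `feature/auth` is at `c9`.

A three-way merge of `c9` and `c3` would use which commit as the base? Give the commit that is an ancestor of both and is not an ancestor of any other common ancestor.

c1

Ancestors of c9: {c1, c2, c8, c9}.
Ancestors of c3: {c1, c10, c2, c3, c4, c6, c7, c8}.
Common ancestors: {c1, c2, c8}.
Among these, c1 is not an ancestor of any other common ancestor — it is the merge base.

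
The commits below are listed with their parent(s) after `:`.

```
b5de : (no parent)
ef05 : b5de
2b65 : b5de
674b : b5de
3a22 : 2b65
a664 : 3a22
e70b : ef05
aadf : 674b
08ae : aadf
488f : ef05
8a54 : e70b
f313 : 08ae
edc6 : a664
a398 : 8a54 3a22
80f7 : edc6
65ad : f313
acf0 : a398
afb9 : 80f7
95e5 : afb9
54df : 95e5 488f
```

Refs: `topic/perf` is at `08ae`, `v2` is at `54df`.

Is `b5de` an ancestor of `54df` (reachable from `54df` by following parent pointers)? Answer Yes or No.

Yes

Ancestors of 54df (commits reachable by following parents): {2b65, 3a22, 488f, 54df, 80f7, 95e5, a664, afb9, b5de, edc6, ef05}.
b5de is in that set, so it is an ancestor of 54df.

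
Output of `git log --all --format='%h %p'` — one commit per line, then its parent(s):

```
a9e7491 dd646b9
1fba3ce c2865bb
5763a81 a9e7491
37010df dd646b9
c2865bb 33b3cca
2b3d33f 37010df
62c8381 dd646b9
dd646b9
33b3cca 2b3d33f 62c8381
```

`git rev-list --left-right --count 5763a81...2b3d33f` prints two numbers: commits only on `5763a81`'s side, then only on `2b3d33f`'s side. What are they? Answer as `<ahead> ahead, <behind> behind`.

2 ahead, 2 behind

Reachable from 5763a81: {5763a81, a9e7491, dd646b9}.
Reachable from 2b3d33f: {2b3d33f, 37010df, dd646b9}.
Only in 5763a81's history (ahead): {5763a81, a9e7491} — 2.
Only in 2b3d33f's history (behind): {2b3d33f, 37010df} — 2.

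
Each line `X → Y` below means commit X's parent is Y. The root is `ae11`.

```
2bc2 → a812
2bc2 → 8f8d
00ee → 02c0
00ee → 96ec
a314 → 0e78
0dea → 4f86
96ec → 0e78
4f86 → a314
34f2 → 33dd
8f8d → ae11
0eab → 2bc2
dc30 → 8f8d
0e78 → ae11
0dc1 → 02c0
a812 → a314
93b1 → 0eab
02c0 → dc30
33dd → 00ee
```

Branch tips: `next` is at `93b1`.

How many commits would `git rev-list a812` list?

Walking parent pointers from a812: reachable set = {0e78, a314, a812, ae11}.
That is 4 commits.

4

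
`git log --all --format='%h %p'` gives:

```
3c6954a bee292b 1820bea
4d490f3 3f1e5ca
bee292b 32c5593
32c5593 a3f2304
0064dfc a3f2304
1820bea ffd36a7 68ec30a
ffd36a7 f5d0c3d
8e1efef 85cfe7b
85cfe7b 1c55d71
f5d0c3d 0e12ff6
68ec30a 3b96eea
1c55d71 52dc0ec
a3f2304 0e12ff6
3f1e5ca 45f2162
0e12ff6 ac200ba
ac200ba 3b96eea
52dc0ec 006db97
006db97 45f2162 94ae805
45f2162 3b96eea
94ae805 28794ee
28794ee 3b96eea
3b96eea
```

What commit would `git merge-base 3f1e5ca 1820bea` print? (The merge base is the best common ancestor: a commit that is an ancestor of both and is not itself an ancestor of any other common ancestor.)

Ancestors of 3f1e5ca: {3b96eea, 3f1e5ca, 45f2162}.
Ancestors of 1820bea: {0e12ff6, 1820bea, 3b96eea, 68ec30a, ac200ba, f5d0c3d, ffd36a7}.
Common ancestors: {3b96eea}.
The only common ancestor is 3b96eea, so it is the merge base.

3b96eea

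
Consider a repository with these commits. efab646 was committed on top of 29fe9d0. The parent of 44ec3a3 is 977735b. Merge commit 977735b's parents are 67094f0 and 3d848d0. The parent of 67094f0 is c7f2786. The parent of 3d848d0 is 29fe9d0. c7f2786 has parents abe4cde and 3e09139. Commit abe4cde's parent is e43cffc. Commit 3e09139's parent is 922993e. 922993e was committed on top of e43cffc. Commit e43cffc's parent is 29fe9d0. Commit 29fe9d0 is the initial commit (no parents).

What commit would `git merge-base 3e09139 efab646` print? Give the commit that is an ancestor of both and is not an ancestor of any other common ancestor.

Ancestors of 3e09139: {29fe9d0, 3e09139, 922993e, e43cffc}.
Ancestors of efab646: {29fe9d0, efab646}.
Common ancestors: {29fe9d0}.
The only common ancestor is 29fe9d0, so it is the merge base.

29fe9d0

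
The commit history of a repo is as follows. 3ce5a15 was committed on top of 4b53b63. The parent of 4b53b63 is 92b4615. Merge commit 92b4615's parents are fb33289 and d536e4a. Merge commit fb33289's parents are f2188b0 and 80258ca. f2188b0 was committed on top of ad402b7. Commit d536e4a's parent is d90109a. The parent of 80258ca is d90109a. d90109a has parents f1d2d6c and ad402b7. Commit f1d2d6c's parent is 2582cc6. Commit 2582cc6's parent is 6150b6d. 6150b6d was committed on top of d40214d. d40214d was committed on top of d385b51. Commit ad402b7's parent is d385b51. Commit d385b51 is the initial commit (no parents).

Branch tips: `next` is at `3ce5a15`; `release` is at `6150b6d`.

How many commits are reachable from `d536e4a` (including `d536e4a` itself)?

Walking parent pointers from d536e4a: reachable set = {2582cc6, 6150b6d, ad402b7, d385b51, d40214d, d536e4a, d90109a, f1d2d6c}.
That is 8 commits.

8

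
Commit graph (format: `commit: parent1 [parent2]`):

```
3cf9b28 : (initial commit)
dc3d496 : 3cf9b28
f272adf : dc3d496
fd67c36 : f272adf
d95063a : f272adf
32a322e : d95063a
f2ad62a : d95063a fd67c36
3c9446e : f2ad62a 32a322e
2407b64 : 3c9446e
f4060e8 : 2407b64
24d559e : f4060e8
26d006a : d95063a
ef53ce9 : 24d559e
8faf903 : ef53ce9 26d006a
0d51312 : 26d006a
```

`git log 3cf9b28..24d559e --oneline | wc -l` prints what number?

Reachable from 24d559e: {2407b64, 24d559e, 32a322e, 3c9446e, 3cf9b28, d95063a, dc3d496, f272adf, f2ad62a, f4060e8, fd67c36}.
Reachable from 3cf9b28: {3cf9b28}.
In 24d559e's history but not 3cf9b28's: {2407b64, 24d559e, 32a322e, 3c9446e, d95063a, dc3d496, f272adf, f2ad62a, f4060e8, fd67c36} — 10 commits.

10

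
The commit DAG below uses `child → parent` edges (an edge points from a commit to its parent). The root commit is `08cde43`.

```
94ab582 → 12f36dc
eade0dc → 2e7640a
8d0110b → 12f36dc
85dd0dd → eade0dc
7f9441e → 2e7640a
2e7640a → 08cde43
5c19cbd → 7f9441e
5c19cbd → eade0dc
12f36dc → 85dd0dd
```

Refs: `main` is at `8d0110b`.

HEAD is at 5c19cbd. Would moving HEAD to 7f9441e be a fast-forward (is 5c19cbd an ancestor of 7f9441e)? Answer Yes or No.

No

A fast-forward from 5c19cbd to 7f9441e is possible iff 5c19cbd is an ancestor of 7f9441e.
Ancestors of 7f9441e: {08cde43, 2e7640a, 7f9441e}.
5c19cbd is not among them, so fast-forward is not possible.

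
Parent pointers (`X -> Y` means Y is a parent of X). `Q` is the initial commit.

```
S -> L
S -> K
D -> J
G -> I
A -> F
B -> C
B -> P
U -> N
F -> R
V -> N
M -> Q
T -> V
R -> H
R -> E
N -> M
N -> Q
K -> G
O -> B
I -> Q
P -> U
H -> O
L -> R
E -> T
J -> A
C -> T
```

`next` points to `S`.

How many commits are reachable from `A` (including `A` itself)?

15

Walking parent pointers from A: reachable set = {A, B, C, E, F, H, M, N, O, P, Q, R, T, U, V}.
That is 15 commits.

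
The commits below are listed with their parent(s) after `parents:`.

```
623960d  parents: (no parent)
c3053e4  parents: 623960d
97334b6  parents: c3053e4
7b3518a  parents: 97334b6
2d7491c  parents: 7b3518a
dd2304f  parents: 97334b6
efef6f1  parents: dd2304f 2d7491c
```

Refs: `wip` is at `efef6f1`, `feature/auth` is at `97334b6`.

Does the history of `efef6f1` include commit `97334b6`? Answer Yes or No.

Ancestors of efef6f1 (commits reachable by following parents): {2d7491c, 623960d, 7b3518a, 97334b6, c3053e4, dd2304f, efef6f1}.
97334b6 is in that set, so it is an ancestor of efef6f1.

Yes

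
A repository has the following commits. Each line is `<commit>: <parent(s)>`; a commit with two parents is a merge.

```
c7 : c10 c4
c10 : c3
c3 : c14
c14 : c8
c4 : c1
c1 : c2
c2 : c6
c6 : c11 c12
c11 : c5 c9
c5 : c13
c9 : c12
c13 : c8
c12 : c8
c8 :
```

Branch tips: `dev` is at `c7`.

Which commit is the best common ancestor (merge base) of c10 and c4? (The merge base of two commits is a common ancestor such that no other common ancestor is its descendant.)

c8

Ancestors of c10: {c10, c14, c3, c8}.
Ancestors of c4: {c1, c11, c12, c13, c2, c4, c5, c6, c8, c9}.
Common ancestors: {c8}.
The only common ancestor is c8, so it is the merge base.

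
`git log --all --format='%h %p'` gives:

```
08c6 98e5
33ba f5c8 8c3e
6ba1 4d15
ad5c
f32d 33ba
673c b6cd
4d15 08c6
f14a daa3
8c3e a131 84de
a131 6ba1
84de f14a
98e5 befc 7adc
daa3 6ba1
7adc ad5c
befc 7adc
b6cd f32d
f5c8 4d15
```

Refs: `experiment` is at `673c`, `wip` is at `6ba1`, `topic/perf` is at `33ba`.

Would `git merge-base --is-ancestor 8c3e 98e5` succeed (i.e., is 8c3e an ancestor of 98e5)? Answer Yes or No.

Ancestors of 98e5: {7adc, 98e5, ad5c, befc}.
8c3e is not in that set, so it is not an ancestor of 98e5.

No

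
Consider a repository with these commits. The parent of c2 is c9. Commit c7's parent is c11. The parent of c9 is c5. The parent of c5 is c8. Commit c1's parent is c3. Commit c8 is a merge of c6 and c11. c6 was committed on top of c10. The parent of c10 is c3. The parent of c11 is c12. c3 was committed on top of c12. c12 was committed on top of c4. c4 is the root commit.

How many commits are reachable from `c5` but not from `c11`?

Reachable from c5: {c10, c11, c12, c3, c4, c5, c6, c8}.
Reachable from c11: {c11, c12, c4}.
In c5's history but not c11's: {c10, c3, c5, c6, c8} — 5 commits.

5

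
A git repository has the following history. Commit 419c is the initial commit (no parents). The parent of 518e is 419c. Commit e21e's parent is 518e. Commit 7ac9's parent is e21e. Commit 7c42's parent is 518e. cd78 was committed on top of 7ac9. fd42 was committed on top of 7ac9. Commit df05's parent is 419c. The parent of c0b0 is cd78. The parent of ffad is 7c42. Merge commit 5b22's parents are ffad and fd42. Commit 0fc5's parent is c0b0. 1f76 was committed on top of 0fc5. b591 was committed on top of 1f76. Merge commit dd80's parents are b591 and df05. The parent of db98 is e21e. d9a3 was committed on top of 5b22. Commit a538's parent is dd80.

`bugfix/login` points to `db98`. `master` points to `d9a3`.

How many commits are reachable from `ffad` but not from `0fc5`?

2

Reachable from ffad: {419c, 518e, 7c42, ffad}.
Reachable from 0fc5: {0fc5, 419c, 518e, 7ac9, c0b0, cd78, e21e}.
In ffad's history but not 0fc5's: {7c42, ffad} — 2 commits.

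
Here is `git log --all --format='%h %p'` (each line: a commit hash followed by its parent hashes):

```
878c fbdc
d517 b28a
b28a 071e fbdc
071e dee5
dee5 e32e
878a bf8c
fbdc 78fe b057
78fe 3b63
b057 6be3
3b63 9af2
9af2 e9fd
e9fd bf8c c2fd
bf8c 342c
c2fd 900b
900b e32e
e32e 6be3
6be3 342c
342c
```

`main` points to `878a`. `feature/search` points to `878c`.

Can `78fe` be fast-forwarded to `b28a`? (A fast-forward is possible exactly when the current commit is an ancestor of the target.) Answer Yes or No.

A fast-forward from 78fe to b28a is possible iff 78fe is an ancestor of b28a.
Ancestors of b28a: {071e, 342c, 3b63, 6be3, 78fe, 900b, 9af2, b057, b28a, bf8c, c2fd, dee5, e32e, e9fd, fbdc}.
78fe is among them, so fast-forward is possible.

Yes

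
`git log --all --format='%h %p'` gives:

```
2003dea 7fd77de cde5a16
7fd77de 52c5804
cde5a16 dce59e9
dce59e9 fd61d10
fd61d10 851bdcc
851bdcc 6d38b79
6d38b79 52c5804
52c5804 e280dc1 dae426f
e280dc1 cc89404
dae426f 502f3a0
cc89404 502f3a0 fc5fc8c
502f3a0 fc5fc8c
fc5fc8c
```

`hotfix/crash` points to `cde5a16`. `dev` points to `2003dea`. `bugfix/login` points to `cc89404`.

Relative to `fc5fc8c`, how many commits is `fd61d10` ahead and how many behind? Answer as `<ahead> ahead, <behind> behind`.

Reachable from fd61d10: {502f3a0, 52c5804, 6d38b79, 851bdcc, cc89404, dae426f, e280dc1, fc5fc8c, fd61d10}.
Reachable from fc5fc8c: {fc5fc8c}.
Only in fd61d10's history (ahead): {502f3a0, 52c5804, 6d38b79, 851bdcc, cc89404, dae426f, e280dc1, fd61d10} — 8.
Only in fc5fc8c's history (behind): {} — 0.

8 ahead, 0 behind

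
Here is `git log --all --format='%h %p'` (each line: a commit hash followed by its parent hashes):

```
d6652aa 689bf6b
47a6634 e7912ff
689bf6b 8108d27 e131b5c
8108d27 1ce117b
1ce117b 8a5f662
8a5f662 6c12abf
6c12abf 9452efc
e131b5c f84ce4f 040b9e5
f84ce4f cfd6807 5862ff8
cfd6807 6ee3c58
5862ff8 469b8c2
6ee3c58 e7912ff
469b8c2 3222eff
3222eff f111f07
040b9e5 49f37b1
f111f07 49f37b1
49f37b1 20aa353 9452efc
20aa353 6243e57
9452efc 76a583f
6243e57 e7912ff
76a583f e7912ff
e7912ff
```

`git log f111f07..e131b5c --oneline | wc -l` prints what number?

8

Reachable from e131b5c: {040b9e5, 20aa353, 3222eff, 469b8c2, 49f37b1, 5862ff8, 6243e57, 6ee3c58, 76a583f, 9452efc, cfd6807, e131b5c, e7912ff, f111f07, f84ce4f}.
Reachable from f111f07: {20aa353, 49f37b1, 6243e57, 76a583f, 9452efc, e7912ff, f111f07}.
In e131b5c's history but not f111f07's: {040b9e5, 3222eff, 469b8c2, 5862ff8, 6ee3c58, cfd6807, e131b5c, f84ce4f} — 8 commits.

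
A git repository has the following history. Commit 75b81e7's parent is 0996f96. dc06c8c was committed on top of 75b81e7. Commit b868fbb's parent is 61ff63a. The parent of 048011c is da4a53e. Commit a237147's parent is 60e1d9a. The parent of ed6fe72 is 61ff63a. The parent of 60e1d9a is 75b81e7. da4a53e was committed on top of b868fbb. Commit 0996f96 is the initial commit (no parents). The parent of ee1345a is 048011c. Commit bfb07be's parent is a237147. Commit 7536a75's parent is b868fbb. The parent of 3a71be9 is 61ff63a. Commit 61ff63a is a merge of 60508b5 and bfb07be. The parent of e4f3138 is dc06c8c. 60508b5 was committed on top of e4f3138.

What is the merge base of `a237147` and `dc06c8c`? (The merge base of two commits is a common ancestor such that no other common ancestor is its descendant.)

75b81e7

Ancestors of a237147: {0996f96, 60e1d9a, 75b81e7, a237147}.
Ancestors of dc06c8c: {0996f96, 75b81e7, dc06c8c}.
Common ancestors: {0996f96, 75b81e7}.
Among these, 75b81e7 is not an ancestor of any other common ancestor — it is the merge base.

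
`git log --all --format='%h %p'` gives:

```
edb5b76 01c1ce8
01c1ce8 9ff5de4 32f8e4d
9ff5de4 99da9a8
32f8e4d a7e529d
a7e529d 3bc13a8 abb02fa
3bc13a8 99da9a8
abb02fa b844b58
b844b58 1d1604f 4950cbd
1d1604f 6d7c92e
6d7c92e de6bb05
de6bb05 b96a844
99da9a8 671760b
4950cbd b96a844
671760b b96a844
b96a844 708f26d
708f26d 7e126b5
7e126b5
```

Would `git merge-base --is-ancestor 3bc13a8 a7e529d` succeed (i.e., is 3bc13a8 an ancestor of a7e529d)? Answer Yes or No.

Ancestors of a7e529d (commits reachable by following parents): {1d1604f, 3bc13a8, 4950cbd, 671760b, 6d7c92e, 708f26d, 7e126b5, 99da9a8, a7e529d, abb02fa, b844b58, b96a844, de6bb05}.
3bc13a8 is in that set, so it is an ancestor of a7e529d.

Yes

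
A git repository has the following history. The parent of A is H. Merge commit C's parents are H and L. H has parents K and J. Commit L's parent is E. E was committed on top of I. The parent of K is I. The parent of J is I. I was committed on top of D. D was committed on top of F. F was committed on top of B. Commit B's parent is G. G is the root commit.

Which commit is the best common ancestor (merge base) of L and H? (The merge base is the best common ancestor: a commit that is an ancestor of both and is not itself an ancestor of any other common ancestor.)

I

Ancestors of L: {B, D, E, F, G, I, L}.
Ancestors of H: {B, D, F, G, H, I, J, K}.
Common ancestors: {B, D, F, G, I}.
Among these, I is not an ancestor of any other common ancestor — it is the merge base.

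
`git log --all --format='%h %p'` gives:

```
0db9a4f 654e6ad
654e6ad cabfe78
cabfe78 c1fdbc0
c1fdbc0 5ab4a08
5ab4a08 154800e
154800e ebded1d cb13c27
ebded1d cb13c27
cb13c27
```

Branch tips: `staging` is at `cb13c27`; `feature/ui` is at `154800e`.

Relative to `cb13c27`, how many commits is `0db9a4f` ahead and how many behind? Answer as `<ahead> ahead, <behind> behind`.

Reachable from 0db9a4f: {0db9a4f, 154800e, 5ab4a08, 654e6ad, c1fdbc0, cabfe78, cb13c27, ebded1d}.
Reachable from cb13c27: {cb13c27}.
Only in 0db9a4f's history (ahead): {0db9a4f, 154800e, 5ab4a08, 654e6ad, c1fdbc0, cabfe78, ebded1d} — 7.
Only in cb13c27's history (behind): {} — 0.

7 ahead, 0 behind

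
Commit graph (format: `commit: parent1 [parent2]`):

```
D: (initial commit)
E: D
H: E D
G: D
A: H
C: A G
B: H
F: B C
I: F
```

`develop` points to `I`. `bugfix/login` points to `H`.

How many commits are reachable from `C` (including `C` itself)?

6

Walking parent pointers from C: reachable set = {A, C, D, E, G, H}.
That is 6 commits.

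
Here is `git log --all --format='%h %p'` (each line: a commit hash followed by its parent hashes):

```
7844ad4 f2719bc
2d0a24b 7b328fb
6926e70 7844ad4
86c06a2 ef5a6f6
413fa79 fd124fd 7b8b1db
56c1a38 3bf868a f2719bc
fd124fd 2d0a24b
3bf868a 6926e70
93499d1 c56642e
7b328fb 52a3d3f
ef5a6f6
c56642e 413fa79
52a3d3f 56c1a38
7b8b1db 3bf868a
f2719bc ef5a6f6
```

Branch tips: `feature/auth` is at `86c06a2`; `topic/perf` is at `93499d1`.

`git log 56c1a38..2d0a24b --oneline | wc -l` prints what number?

3

Reachable from 2d0a24b: {2d0a24b, 3bf868a, 52a3d3f, 56c1a38, 6926e70, 7844ad4, 7b328fb, ef5a6f6, f2719bc}.
Reachable from 56c1a38: {3bf868a, 56c1a38, 6926e70, 7844ad4, ef5a6f6, f2719bc}.
In 2d0a24b's history but not 56c1a38's: {2d0a24b, 52a3d3f, 7b328fb} — 3 commits.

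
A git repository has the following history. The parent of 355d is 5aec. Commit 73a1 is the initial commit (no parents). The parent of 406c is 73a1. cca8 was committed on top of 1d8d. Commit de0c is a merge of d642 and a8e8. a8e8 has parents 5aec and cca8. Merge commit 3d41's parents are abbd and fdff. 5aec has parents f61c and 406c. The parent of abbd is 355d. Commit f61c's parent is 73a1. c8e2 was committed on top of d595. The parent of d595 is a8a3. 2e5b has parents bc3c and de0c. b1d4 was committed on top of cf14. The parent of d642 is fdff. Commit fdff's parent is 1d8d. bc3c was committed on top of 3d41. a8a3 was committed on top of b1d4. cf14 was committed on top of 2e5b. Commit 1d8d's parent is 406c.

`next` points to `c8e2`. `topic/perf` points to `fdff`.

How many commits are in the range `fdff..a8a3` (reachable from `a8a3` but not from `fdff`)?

Reachable from a8a3: {1d8d, 2e5b, 355d, 3d41, 406c, 5aec, 73a1, a8a3, a8e8, abbd, b1d4, bc3c, cca8, cf14, d642, de0c, f61c, fdff}.
Reachable from fdff: {1d8d, 406c, 73a1, fdff}.
In a8a3's history but not fdff's: {2e5b, 355d, 3d41, 5aec, a8a3, a8e8, abbd, b1d4, bc3c, cca8, cf14, d642, de0c, f61c} — 14 commits.

14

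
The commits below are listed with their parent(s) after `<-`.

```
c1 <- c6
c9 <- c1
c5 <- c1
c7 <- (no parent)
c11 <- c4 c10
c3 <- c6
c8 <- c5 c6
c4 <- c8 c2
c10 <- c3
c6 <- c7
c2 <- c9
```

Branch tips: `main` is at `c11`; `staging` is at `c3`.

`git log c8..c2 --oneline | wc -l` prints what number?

2

Reachable from c2: {c1, c2, c6, c7, c9}.
Reachable from c8: {c1, c5, c6, c7, c8}.
In c2's history but not c8's: {c2, c9} — 2 commits.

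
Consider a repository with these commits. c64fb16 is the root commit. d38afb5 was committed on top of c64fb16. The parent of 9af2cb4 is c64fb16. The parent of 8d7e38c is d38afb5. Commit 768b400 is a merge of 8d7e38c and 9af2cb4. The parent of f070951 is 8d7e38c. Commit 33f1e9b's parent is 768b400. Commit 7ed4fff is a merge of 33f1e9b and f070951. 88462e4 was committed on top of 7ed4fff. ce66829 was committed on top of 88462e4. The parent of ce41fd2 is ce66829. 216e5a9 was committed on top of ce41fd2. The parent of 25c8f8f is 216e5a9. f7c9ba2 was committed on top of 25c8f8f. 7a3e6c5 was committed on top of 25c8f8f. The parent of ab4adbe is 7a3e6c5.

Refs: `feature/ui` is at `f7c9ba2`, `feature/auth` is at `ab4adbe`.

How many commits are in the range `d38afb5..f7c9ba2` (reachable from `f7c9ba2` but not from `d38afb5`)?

12

Reachable from f7c9ba2: {216e5a9, 25c8f8f, 33f1e9b, 768b400, 7ed4fff, 88462e4, 8d7e38c, 9af2cb4, c64fb16, ce41fd2, ce66829, d38afb5, f070951, f7c9ba2}.
Reachable from d38afb5: {c64fb16, d38afb5}.
In f7c9ba2's history but not d38afb5's: {216e5a9, 25c8f8f, 33f1e9b, 768b400, 7ed4fff, 88462e4, 8d7e38c, 9af2cb4, ce41fd2, ce66829, f070951, f7c9ba2} — 12 commits.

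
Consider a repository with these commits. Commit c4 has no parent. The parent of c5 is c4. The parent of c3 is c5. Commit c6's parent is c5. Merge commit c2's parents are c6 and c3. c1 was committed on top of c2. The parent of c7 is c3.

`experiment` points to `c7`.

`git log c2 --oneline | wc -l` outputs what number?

5

Walking parent pointers from c2: reachable set = {c2, c3, c4, c5, c6}.
That is 5 commits.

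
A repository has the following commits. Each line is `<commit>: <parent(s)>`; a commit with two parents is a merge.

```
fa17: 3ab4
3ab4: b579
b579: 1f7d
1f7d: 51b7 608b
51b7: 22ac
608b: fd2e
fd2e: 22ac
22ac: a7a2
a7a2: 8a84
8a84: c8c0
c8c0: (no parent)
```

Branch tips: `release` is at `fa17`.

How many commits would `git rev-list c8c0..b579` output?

Reachable from b579: {1f7d, 22ac, 51b7, 608b, 8a84, a7a2, b579, c8c0, fd2e}.
Reachable from c8c0: {c8c0}.
In b579's history but not c8c0's: {1f7d, 22ac, 51b7, 608b, 8a84, a7a2, b579, fd2e} — 8 commits.

8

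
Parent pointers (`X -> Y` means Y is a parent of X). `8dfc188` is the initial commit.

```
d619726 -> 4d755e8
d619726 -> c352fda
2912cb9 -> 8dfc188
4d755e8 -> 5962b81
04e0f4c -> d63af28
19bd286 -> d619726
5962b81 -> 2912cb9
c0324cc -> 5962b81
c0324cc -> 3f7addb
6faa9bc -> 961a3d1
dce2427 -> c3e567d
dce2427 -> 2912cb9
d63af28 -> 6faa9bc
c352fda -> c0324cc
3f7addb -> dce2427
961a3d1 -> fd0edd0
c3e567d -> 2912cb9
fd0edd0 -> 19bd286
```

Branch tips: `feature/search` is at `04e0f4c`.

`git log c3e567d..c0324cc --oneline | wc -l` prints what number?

4

Reachable from c0324cc: {2912cb9, 3f7addb, 5962b81, 8dfc188, c0324cc, c3e567d, dce2427}.
Reachable from c3e567d: {2912cb9, 8dfc188, c3e567d}.
In c0324cc's history but not c3e567d's: {3f7addb, 5962b81, c0324cc, dce2427} — 4 commits.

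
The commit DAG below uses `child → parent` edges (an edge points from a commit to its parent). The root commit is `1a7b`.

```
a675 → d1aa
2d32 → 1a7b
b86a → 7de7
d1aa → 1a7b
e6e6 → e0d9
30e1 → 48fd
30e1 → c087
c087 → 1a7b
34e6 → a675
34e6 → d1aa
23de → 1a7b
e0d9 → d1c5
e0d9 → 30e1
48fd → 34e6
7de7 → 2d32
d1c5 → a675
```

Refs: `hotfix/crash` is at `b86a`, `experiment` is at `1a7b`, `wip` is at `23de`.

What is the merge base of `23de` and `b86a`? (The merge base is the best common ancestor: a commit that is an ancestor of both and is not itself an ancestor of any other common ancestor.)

1a7b

Ancestors of 23de: {1a7b, 23de}.
Ancestors of b86a: {1a7b, 2d32, 7de7, b86a}.
Common ancestors: {1a7b}.
The only common ancestor is 1a7b, so it is the merge base.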